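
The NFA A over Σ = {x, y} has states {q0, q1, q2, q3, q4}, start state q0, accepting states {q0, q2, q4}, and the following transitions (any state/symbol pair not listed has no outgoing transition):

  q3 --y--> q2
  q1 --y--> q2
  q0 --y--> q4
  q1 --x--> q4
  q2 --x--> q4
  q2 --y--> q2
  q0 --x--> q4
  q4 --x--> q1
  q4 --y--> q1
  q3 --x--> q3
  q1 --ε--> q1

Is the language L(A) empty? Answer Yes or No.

The empty string ε is accepted: the run q0 ends in the accepting state q0.
Since at least one string is accepted, L(A) is not empty.

No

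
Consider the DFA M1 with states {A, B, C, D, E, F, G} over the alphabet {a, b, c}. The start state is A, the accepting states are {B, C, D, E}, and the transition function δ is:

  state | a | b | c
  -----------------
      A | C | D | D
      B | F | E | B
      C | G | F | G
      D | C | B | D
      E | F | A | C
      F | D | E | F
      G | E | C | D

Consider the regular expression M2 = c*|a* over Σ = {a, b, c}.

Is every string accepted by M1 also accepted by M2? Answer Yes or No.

No

The string b is in L(M1) but not in L(M2).
So L(M1) ⊄ L(M2).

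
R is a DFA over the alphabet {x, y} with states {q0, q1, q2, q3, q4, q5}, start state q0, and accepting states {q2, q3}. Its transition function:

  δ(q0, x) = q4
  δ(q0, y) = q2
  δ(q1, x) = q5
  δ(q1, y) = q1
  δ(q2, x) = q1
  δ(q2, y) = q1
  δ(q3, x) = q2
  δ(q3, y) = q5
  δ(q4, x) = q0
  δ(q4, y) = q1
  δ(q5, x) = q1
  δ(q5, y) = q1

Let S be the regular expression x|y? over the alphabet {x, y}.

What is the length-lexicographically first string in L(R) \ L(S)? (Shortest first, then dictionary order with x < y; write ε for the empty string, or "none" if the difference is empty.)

xxy

The string xxy is accepted by R but not by S.
No shorter string lies in the difference, and xxy is the lexicographically first length-3 string in L(R) \ L(S).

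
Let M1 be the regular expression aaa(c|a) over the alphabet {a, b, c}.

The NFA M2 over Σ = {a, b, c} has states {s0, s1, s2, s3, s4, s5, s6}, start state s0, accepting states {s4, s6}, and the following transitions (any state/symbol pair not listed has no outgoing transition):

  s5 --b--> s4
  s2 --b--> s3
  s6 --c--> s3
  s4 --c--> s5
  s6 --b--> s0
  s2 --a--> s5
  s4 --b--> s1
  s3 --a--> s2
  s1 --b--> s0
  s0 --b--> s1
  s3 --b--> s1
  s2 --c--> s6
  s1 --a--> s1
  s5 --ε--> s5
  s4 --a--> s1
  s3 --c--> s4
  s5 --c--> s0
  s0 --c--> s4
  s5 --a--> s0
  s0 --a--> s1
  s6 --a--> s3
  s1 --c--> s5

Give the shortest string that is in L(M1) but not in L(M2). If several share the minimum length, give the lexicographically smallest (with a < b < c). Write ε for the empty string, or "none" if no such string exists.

aaaa

The string aaaa is accepted by M1 but not by M2.
No shorter string lies in the difference, and aaaa is the lexicographically first length-4 string in L(M1) \ L(M2).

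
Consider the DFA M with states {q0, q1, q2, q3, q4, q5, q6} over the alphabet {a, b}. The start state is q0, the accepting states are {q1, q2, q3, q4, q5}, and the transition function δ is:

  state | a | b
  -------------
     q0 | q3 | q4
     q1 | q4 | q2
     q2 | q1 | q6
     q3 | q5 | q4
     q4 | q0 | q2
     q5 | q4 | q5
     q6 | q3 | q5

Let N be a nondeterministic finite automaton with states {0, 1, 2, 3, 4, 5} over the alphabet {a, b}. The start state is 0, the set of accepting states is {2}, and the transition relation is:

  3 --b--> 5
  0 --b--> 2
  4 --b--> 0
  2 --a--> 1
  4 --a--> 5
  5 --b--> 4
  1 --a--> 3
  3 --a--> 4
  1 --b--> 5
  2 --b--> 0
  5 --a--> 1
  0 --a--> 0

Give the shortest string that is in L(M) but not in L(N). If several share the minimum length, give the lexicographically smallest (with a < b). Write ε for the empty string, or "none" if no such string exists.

a

The string a is accepted by M but not by N.
No shorter string lies in the difference, and a is the lexicographically first length-1 string in L(M) \ L(N).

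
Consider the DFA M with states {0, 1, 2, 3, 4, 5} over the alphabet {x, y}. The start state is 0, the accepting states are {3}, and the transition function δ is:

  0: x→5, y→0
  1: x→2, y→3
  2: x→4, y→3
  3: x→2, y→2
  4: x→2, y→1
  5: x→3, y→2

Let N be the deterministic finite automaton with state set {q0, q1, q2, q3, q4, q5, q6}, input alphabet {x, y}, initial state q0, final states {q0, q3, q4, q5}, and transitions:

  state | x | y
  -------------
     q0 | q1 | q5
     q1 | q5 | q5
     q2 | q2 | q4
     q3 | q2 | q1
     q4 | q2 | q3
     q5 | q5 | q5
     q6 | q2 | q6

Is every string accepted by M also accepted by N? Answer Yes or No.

Yes

Exploring the product automaton M × N from the start pair (0, q0), following both machines on each input symbol, reaches 8 state pairs: (0, q0), (5, q1), (0, q5), (3, q5), (2, q5), (5, q5), (4, q5), (1, q5).
M accepts in {3} and N accepts in {q0, q3, q4, q5}. The reachable pairs whose M-component is accepting are (3, q5); in each of them the N-component is accepting too, so the product for L(M) \ L(N) (M-component accepting, N-component rejecting) has no reachable accepting pair and the difference is empty.
Hence every string in L(M) is also in L(N).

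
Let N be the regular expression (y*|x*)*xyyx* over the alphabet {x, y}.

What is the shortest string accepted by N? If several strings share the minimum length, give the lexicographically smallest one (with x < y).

By inspection of the expression, no string of length less than 3 matches, and xyy is the lexicographically first match of length 3.

xyy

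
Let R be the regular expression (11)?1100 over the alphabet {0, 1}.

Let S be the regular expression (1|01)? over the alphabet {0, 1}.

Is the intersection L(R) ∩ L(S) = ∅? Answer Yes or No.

Yes

Converting the expression R to a DFA (subset construction, then merging equivalent states) gives the minimal DFA with states {r0, r1, r2, r3, r4, r5, r6, r7}, start state r0, accepting states {r6} and transitions r0: 0→r1, 1→r2; r1: 0→r1, 1→r1; r2: 0→r1, 1→r3; r3: 0→r4, 1→r5; r4: 0→r6, 1→r1; r5: 0→r1, 1→r7; r6: 0→r1, 1→r1; r7: 0→r4, 1→r1.
Converting the expression S to a DFA (subset construction, then merging equivalent states) gives the minimal DFA with states {s0, s1, s2, s3}, start state s0, accepting states {s0, s2} and transitions s0: 0→s1, 1→s2; s1: 0→s3, 1→s2; s2: 0→s3, 1→s3; s3: 0→s3, 1→s3.
Exploring the product automaton R × S from the start pair (r0, s0), following both machines on each input symbol, reaches 10 state pairs: (r0, s0), (r1, s1), (r2, s2), (r1, s3), (r1, s2), (r3, s3), (r4, s3), (r5, s3), (r6, s3), (r7, s3).
R accepts in {r6} and S accepts in {s0, s2}; no reachable pair has both components accepting, so no string drives both machines to acceptance simultaneously and L(R) ∩ L(S) = ∅.
So no string is accepted by both, and the intersection is empty.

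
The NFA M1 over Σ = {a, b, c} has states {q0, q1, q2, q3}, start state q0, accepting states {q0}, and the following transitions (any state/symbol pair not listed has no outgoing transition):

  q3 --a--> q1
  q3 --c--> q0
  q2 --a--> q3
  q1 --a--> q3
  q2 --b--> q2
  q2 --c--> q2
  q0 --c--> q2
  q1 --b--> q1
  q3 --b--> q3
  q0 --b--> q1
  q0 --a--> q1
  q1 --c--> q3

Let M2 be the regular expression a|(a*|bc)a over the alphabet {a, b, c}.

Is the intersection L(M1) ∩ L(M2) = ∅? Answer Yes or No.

Yes

Converting the expression M2 to a DFA (subset construction, then merging equivalent states) gives the minimal DFA with states {r0, r1, r2, r3, r4, r5}, start state r0, accepting states {r1, r5} and transitions r0: a→r1, b→r2, c→r3; r1: a→r1, b→r3, c→r3; r2: a→r3, b→r3, c→r4; r3: a→r3, b→r3, c→r3; r4: a→r5, b→r3, c→r3; r5: a→r3, b→r3, c→r3.
Exploring the product automaton M1 × M2 from the start pair (q0, r0), following both machines on each input symbol, reaches 10 state pairs: (q0, r0), (q1, r1), (q1, r2), (q2, r3), (q3, r1), (q1, r3), (q3, r3), (q3, r4), (q0, r3), (q1, r5).
M1 accepts in {q0} and M2 accepts in {r1, r5}; no reachable pair has both components accepting, so no string drives both machines to acceptance simultaneously and L(M1) ∩ L(M2) = ∅.
So no string is accepted by both, and the intersection is empty.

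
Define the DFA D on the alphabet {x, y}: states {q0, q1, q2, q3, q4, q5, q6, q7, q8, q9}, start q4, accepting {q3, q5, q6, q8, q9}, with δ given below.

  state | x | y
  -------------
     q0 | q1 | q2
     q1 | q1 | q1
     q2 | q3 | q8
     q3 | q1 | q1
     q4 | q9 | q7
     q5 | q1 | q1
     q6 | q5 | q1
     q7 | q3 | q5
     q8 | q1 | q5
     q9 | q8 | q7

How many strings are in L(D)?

7

The useful subgraph on states {q3, q4, q5, q7, q8, q9} is acyclic, so L(D) is finite; the longest accepting path visits 4 useful states, giving maximum string length 3.
Counting accepting paths from q4 by length: 1 of length 1, 3 of length 2, 3 of length 3. Total 7.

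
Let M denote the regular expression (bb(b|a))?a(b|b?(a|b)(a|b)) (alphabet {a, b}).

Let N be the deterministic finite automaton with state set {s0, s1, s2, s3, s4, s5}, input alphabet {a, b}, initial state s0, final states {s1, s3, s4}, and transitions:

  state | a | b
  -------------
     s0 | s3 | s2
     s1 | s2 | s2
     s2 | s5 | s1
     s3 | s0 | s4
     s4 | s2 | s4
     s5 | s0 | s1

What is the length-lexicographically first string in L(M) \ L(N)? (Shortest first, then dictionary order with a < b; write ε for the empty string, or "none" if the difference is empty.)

The string aab is accepted by M but not by N.
No shorter string lies in the difference, and aab is the lexicographically first length-3 string in L(M) \ L(N).

aab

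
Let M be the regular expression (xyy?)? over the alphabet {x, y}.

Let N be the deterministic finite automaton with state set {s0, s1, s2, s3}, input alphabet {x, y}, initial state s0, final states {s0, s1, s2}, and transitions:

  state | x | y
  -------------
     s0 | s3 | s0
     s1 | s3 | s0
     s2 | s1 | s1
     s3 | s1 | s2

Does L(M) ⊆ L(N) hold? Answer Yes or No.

Yes

Converting the expression M to a DFA (subset construction, then merging equivalent states) gives the minimal DFA with states {m0, m1, m2, m3, m4}, start state m0, accepting states {m0, m3, m4} and transitions m0: x→m1, y→m2; m1: x→m2, y→m3; m2: x→m2, y→m2; m3: x→m2, y→m4; m4: x→m2, y→m2.
Exploring the product automaton M × N from the start pair (m0, s0), following both machines on each input symbol, reaches 8 state pairs: (m0, s0), (m1, s3), (m2, s0), (m2, s1), (m3, s2), (m2, s3), (m4, s1), (m2, s2).
M accepts in {m0, m3, m4} and N accepts in {s0, s1, s2}. The reachable pairs whose M-component is accepting are (m0, s0), (m3, s2), (m4, s1); in each of them the N-component is accepting too, so the product for L(M) \ L(N) (M-component accepting, N-component rejecting) has no reachable accepting pair and the difference is empty.
Hence every string in L(M) is also in L(N).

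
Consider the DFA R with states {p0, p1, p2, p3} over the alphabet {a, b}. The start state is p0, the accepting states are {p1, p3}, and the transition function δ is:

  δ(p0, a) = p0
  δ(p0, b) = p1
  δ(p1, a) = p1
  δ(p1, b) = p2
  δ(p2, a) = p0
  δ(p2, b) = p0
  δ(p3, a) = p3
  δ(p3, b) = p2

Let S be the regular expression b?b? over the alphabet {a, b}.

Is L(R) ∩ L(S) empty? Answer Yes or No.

The string b is accepted by both R and S.
Hence L(R) ∩ L(S) ≠ ∅.

No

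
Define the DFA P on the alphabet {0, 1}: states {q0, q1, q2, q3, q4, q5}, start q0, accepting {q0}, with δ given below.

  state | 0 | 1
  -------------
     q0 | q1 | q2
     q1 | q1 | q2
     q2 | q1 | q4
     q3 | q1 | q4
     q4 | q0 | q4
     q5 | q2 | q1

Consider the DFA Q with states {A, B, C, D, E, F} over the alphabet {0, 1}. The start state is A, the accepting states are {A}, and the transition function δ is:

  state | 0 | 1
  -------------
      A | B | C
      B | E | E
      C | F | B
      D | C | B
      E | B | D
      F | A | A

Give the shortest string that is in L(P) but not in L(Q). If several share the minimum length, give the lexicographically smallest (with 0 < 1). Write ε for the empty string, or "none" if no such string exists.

110

The string 110 is accepted by P but not by Q.
No shorter string lies in the difference, and 110 is the lexicographically first length-3 string in L(P) \ L(Q).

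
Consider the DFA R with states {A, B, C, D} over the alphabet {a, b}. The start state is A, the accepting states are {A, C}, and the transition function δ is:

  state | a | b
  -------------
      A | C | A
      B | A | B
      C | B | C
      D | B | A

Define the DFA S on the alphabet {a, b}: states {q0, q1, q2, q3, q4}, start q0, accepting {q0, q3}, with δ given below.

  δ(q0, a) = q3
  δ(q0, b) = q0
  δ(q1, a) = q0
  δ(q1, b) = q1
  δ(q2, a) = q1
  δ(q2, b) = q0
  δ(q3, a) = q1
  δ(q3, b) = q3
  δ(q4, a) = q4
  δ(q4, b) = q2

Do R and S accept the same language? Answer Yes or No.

Exploring the product automaton R × S from the start pair (A, q0), following both machines on each input symbol, reaches 3 state pairs: (A, q0), (C, q3), (B, q1).
R accepts in {A, C} and S accepts in {q0, q3}. In every reachable pair the two components are either both accepting — (A, q0), (C, q3) — or both non-accepting, so no string is accepted by exactly one of the machines: L(R) \ L(S) and L(S) \ L(R) are both empty.
Hence every string is accepted by R iff it is accepted by S, and the two languages coincide.

Yes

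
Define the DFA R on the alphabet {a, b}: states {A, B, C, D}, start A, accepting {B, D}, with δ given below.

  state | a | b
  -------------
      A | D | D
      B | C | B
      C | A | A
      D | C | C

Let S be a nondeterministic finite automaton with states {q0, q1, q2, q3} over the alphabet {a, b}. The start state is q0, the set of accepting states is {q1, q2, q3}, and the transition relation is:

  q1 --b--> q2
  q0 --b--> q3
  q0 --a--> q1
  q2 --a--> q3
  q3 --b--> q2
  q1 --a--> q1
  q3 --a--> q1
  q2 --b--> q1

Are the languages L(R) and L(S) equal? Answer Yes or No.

The string aa is accepted by S but rejected by R.
So L(R) ≠ L(S).

No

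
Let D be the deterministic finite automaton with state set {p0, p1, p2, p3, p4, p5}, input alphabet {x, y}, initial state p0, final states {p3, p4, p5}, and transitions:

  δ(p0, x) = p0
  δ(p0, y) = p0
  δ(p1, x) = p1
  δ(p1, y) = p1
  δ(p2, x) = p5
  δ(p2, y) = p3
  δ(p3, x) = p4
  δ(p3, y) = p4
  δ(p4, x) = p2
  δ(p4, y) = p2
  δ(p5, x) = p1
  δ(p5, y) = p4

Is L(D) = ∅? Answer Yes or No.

Yes

The states reachable from the start state are {p0}.
None of the accepting states {p3, p4, p5} is reachable, so no string is accepted and L(D) = ∅.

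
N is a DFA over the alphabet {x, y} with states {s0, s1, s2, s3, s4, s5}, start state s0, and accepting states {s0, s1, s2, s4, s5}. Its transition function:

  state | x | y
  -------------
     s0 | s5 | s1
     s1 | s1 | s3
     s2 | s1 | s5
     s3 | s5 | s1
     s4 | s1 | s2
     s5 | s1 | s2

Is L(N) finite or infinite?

infinite

State s1 is reachable from the start and can reach an accepting state, and it lies on the cycle s1 → s1.
Traversing that cycle any number of times yields accepted strings of unbounded length, so the language is infinite.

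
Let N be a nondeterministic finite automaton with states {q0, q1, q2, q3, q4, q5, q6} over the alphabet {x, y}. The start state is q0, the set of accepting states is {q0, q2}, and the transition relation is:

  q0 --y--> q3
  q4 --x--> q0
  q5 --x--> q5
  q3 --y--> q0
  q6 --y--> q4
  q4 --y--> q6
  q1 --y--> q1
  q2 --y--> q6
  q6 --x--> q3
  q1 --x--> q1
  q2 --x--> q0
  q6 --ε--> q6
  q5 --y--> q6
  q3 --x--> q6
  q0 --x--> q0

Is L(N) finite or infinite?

State q0 is reachable from the start and can reach an accepting state, and it lies on the cycle q0 → q0.
Traversing that cycle any number of times yields accepted strings of unbounded length, so the language is infinite.

infinite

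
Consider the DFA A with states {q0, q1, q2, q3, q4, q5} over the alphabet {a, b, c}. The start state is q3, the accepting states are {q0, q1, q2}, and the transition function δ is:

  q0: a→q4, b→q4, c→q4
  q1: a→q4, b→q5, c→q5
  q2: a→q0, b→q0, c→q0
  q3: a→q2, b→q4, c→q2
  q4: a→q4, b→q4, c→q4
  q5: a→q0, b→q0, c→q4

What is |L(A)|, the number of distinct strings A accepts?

8

The useful subgraph on states {q0, q2, q3} is acyclic, so L(A) is finite; the longest accepting path visits 3 useful states, giving maximum string length 2.
Counting accepting paths from q3 by length: 2 of length 1, 6 of length 2. Total 8.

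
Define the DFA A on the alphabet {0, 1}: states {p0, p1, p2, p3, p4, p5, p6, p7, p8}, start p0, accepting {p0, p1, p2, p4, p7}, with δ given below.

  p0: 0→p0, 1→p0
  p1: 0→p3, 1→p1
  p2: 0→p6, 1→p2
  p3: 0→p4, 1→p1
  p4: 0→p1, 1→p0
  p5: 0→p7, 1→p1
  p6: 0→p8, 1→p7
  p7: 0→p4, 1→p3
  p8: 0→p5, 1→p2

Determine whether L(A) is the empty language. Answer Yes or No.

No

The empty string ε is accepted: the run p0 ends in the accepting state p0.
Since at least one string is accepted, L(A) is not empty.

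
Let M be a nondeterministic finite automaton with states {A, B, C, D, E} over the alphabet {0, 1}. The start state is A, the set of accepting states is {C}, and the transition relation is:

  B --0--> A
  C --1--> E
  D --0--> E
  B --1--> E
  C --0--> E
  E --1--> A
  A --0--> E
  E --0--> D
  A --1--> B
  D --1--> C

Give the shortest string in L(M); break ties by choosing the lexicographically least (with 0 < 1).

001

A breadth-first search from A reaches an accepting state first via the path A → E → D → C on input 001.
No string of length < 3 is accepted (BFS exhausts all shorter strings without reaching an accepting state), and 001 is the lexicographically least accepting string of length 3.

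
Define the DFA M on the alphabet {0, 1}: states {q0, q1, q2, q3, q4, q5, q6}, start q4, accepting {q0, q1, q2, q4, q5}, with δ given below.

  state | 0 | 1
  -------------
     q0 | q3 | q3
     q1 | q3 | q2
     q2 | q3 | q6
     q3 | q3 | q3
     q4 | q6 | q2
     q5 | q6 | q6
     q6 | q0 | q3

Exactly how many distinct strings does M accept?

4

The useful subgraph on states {q0, q2, q4, q6} is acyclic, so L(M) is finite; the longest accepting path visits 4 useful states, giving maximum string length 3.
Counting accepting paths from q4 by length: 1 of length 0, 1 of length 1, 1 of length 2, 1 of length 3. Total 4.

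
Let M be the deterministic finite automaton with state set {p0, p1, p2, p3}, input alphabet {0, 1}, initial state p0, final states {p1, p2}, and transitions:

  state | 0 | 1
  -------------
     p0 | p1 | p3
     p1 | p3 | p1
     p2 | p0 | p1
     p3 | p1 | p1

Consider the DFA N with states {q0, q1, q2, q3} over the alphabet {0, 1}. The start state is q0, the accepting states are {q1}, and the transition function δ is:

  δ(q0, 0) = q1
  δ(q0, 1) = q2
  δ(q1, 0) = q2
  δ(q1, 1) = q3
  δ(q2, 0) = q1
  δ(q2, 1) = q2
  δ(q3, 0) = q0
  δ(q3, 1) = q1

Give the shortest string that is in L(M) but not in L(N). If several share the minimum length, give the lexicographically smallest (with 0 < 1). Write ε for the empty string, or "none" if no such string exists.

01

The string 01 is accepted by M but not by N.
No shorter string lies in the difference, and 01 is the lexicographically first length-2 string in L(M) \ L(N).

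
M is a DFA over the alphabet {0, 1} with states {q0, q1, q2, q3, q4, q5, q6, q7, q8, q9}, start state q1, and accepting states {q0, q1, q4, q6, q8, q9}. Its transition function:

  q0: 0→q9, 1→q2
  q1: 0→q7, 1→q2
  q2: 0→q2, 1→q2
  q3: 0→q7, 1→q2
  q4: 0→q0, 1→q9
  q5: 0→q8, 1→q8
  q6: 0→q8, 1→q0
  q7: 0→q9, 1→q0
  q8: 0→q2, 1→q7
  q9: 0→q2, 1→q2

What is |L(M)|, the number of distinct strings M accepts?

The useful subgraph on states {q0, q1, q7, q9} is acyclic, so L(M) is finite; the longest accepting path visits 4 useful states, giving maximum string length 3.
Counting accepting paths from q1 by length: 1 of length 0, 2 of length 2, 1 of length 3. Total 4.

4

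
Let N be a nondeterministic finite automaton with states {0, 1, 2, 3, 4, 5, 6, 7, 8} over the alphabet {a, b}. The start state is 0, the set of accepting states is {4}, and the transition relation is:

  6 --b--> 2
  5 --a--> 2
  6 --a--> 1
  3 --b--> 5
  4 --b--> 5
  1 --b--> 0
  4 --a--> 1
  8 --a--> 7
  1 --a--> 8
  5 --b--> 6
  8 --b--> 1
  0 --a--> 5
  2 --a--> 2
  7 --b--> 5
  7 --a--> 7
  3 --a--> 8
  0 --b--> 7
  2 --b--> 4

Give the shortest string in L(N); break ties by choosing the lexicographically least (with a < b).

A breadth-first search from 0 reaches an accepting state first via the path 0 → 5 → 2 → 4 on input aab.
No string of length < 3 is accepted (BFS exhausts all shorter strings without reaching an accepting state), and aab is the lexicographically least accepting string of length 3.

aab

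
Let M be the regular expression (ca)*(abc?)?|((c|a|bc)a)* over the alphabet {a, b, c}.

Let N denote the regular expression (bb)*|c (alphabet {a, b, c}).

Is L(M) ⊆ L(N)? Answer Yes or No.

The string aa is in L(M) but not in L(N).
So L(M) ⊄ L(N).

No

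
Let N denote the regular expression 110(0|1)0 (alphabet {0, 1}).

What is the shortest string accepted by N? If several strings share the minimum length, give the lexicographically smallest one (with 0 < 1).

11000

By inspection of the expression, no string of length less than 5 matches, and 11000 is the lexicographically first match of length 5.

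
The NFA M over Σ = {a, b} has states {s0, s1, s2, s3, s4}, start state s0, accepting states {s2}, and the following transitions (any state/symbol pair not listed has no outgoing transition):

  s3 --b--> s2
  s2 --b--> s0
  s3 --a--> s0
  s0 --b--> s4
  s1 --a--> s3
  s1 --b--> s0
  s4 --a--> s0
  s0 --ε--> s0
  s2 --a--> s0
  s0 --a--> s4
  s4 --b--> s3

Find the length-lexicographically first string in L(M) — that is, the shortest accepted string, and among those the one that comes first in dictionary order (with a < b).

abb

A breadth-first search from s0 reaches an accepting state first via the path s0 → s4 → s3 → s2 on input abb.
No string of length < 3 is accepted (BFS exhausts all shorter strings without reaching an accepting state), and abb is the lexicographically least accepting string of length 3.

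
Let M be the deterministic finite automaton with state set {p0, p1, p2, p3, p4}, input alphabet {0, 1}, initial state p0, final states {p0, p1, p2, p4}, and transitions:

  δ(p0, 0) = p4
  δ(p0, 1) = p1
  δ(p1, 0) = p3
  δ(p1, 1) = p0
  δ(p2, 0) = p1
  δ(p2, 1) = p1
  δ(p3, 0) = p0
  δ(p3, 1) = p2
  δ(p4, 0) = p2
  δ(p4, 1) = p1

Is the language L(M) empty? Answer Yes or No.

The empty string ε is accepted: the run p0 ends in the accepting state p0.
Since at least one string is accepted, L(M) is not empty.

No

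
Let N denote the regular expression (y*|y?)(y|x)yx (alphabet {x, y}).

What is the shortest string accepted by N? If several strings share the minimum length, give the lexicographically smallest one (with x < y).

By inspection of the expression, no string of length less than 3 matches, and xyx is the lexicographically first match of length 3.

xyx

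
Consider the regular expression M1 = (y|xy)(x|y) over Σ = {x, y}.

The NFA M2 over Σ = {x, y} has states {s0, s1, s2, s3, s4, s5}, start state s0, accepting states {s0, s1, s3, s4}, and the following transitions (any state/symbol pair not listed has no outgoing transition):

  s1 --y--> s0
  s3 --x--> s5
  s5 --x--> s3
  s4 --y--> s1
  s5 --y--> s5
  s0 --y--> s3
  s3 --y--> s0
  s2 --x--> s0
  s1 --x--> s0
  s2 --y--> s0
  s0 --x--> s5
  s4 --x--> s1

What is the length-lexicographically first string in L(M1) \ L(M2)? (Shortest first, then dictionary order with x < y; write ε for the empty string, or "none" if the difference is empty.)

yx

The string yx is accepted by M1 but not by M2.
No shorter string lies in the difference, and yx is the lexicographically first length-2 string in L(M1) \ L(M2).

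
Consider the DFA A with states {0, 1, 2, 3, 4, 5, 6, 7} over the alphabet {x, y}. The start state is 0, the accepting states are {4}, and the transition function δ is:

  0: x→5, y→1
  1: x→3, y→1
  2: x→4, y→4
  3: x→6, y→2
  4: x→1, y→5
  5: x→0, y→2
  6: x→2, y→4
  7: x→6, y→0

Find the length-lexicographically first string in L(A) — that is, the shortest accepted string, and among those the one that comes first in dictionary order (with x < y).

A breadth-first search from 0 reaches an accepting state first via the path 0 → 5 → 2 → 4 on input xyx.
No string of length < 3 is accepted (BFS exhausts all shorter strings without reaching an accepting state), and xyx is the lexicographically least accepting string of length 3.

xyx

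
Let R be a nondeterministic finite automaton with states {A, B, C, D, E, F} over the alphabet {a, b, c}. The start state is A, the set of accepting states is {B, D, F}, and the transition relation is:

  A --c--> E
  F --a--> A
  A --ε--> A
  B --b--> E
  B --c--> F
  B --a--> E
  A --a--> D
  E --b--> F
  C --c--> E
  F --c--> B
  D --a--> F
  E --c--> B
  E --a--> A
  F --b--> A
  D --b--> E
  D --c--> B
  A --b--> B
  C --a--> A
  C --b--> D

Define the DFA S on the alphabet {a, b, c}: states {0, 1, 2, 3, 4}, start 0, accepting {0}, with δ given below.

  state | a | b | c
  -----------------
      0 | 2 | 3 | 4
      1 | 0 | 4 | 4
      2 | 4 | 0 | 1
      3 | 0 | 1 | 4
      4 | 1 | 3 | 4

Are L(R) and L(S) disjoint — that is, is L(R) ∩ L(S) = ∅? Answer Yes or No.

The string caa is accepted by both R and S.
Hence L(R) ∩ L(S) ≠ ∅.

No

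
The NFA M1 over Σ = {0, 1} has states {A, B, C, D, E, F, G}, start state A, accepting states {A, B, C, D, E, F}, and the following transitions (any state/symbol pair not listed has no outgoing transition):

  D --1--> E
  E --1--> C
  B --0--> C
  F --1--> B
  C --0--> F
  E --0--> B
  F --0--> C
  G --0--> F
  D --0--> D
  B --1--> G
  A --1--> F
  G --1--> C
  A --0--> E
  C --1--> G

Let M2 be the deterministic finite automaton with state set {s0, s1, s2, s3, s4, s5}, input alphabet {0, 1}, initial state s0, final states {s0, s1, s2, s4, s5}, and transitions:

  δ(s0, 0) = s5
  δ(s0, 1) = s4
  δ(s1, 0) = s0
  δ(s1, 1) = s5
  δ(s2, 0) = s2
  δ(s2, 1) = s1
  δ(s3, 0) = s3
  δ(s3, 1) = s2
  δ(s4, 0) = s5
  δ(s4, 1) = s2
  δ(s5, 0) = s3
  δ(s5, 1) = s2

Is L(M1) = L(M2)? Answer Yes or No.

No

The string 00 is accepted by M1 but rejected by M2.
So L(M1) ≠ L(M2).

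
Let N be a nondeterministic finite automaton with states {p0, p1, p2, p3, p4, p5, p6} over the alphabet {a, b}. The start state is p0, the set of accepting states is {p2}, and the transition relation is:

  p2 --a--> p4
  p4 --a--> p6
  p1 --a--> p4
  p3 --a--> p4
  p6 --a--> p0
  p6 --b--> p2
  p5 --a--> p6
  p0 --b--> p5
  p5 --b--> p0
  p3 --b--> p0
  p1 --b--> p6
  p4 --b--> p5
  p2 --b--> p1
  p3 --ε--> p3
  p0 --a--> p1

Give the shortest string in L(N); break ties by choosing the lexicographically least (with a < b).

A breadth-first search from p0 reaches an accepting state first via the path p0 → p1 → p6 → p2 on input abb.
No string of length < 3 is accepted (BFS exhausts all shorter strings without reaching an accepting state), and abb is the lexicographically least accepting string of length 3.

abb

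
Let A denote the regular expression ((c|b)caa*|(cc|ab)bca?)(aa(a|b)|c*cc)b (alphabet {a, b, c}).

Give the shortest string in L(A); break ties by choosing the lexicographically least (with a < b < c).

bcaccb

By inspection of the expression, no string of length less than 6 matches, and bcaccb is the lexicographically first match of length 6.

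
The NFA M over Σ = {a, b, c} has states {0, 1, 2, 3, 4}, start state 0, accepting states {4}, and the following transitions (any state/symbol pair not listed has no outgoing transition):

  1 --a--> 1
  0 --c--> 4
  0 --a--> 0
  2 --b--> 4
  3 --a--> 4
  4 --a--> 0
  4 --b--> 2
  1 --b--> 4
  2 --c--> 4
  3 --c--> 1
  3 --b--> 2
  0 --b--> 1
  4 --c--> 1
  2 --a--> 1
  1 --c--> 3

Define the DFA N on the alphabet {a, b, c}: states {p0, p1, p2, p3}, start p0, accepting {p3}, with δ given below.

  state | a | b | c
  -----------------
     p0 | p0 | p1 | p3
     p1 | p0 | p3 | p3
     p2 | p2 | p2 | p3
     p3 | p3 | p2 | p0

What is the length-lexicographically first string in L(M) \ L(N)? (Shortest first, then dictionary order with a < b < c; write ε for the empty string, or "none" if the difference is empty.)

The string bab is accepted by M but not by N.
No shorter string lies in the difference, and bab is the lexicographically first length-3 string in L(M) \ L(N).

bab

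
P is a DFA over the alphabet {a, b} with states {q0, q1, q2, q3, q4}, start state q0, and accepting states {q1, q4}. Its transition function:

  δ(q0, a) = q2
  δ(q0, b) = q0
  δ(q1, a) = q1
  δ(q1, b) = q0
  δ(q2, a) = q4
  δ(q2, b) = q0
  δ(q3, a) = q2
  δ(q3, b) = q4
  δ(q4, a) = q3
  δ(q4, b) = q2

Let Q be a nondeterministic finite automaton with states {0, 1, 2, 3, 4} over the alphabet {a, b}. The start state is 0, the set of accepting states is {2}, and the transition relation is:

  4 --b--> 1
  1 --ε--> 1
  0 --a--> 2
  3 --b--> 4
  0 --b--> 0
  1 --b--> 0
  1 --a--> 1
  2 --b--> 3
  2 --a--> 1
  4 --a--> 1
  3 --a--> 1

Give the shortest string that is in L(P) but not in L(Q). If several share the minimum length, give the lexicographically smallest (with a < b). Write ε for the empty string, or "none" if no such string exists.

The string aa is accepted by P but not by Q.
No shorter string lies in the difference, and aa is the lexicographically first length-2 string in L(P) \ L(Q).

aa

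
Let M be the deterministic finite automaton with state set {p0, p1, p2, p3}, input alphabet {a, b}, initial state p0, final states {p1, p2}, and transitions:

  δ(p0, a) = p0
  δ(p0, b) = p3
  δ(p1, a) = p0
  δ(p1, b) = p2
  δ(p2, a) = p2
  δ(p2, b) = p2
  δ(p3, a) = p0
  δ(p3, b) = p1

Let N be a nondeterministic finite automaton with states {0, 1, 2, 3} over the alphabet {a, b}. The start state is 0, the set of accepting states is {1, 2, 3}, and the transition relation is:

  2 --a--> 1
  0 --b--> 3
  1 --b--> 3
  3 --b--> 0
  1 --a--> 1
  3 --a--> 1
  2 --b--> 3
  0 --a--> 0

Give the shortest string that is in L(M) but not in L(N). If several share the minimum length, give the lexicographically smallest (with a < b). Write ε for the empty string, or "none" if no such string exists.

The string bb is accepted by M but not by N.
No shorter string lies in the difference, and bb is the lexicographically first length-2 string in L(M) \ L(N).

bb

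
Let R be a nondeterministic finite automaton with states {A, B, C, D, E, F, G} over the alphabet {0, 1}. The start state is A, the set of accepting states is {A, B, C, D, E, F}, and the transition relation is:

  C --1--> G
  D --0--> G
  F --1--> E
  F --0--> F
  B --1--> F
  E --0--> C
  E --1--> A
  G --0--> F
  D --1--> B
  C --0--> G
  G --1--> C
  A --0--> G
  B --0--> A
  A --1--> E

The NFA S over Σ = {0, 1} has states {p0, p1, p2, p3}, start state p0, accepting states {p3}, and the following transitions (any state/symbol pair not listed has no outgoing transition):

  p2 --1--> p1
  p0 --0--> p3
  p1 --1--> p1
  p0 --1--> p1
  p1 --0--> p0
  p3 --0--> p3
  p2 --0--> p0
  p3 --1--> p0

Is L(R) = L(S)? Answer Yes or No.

No

The empty string ε is accepted by R but rejected by S.
So L(R) ≠ L(S).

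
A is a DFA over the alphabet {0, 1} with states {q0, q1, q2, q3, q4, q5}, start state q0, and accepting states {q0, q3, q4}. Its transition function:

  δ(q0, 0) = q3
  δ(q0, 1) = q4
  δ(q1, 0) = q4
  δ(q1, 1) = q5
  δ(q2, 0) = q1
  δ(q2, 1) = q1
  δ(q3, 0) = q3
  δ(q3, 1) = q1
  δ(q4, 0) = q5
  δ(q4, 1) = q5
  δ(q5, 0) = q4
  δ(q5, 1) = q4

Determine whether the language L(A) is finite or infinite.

infinite

State q4 is reachable from the start and can reach an accepting state, and it lies on the cycle q4 → q5 → q4.
Traversing that cycle any number of times yields accepted strings of unbounded length, so the language is infinite.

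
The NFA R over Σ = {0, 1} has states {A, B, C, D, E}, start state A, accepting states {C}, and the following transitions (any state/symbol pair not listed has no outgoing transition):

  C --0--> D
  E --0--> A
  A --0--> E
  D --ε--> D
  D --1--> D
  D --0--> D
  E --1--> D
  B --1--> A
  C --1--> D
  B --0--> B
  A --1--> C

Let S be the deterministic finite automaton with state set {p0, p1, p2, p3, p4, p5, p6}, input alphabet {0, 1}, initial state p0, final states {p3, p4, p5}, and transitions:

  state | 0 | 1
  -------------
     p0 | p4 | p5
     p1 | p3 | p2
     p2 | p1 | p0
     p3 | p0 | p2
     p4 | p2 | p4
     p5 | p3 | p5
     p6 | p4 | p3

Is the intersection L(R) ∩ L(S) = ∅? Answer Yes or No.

The string 1 is accepted by both R and S.
Hence L(R) ∩ L(S) ≠ ∅.

No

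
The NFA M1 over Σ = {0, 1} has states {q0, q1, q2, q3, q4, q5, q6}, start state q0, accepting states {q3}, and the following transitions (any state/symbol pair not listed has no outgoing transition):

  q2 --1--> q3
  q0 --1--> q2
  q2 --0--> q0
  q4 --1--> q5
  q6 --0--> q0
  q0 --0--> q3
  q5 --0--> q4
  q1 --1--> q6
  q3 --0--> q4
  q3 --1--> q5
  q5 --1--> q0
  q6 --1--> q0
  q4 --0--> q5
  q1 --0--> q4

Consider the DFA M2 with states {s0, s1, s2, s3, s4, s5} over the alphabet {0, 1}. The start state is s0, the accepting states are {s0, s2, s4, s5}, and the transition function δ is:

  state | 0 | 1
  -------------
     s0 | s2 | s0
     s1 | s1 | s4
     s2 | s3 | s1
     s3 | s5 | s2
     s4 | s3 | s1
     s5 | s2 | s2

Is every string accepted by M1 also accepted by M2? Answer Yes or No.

The string 100 is in L(M1) but not in L(M2).
So L(M1) ⊄ L(M2).

No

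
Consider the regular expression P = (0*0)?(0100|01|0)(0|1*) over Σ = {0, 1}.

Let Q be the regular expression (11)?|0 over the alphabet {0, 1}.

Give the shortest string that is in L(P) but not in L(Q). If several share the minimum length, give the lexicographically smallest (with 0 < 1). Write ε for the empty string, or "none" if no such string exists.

The string 00 is accepted by P but not by Q.
No shorter string lies in the difference, and 00 is the lexicographically first length-2 string in L(P) \ L(Q).

00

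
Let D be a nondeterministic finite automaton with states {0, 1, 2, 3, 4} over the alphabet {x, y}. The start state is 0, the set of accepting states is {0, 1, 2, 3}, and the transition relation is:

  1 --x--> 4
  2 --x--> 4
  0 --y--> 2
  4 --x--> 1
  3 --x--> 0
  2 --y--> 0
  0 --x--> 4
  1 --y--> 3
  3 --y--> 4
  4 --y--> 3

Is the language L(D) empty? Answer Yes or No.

The empty string ε is accepted: the run 0 ends in the accepting state 0.
Since at least one string is accepted, L(D) is not empty.

No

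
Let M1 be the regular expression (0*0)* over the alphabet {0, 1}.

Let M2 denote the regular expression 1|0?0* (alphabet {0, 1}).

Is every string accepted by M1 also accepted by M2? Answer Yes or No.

Converting the expression M1 to a DFA (subset construction, then merging equivalent states) gives the minimal DFA with states {r0, r1}, start state r0, accepting states {r0} and transitions r0: 0→r0, 1→r1; r1: 0→r1, 1→r1.
Converting the expression M2 to a DFA (subset construction, then merging equivalent states) gives the minimal DFA with states {t0, t1, t2, t3}, start state t0, accepting states {t0, t1, t2} and transitions t0: 0→t1, 1→t2; t1: 0→t1, 1→t3; t2: 0→t3, 1→t3; t3: 0→t3, 1→t3.
Exploring the product automaton M1 × M2 from the start pair (r0, t0), following both machines on each input symbol, reaches 4 state pairs: (r0, t0), (r0, t1), (r1, t2), (r1, t3).
M1 accepts in {r0} and M2 accepts in {t0, t1, t2}. The reachable pairs whose M1-component is accepting are (r0, t0), (r0, t1); in each of them the M2-component is accepting too, so the product for L(M1) \ L(M2) (M1-component accepting, M2-component rejecting) has no reachable accepting pair and the difference is empty.
Hence every string in L(M1) is also in L(M2).

Yes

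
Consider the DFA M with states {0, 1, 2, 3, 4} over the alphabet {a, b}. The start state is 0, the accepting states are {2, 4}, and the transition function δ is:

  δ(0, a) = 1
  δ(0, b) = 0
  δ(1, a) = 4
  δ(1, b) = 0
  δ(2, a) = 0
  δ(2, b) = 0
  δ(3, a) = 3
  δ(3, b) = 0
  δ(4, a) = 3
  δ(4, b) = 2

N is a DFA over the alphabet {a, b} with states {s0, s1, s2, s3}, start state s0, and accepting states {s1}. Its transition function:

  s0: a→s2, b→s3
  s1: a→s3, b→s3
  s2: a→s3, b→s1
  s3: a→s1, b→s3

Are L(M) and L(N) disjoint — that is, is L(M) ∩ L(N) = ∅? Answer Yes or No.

The string abaa is accepted by both M and N.
Hence L(M) ∩ L(N) ≠ ∅.

No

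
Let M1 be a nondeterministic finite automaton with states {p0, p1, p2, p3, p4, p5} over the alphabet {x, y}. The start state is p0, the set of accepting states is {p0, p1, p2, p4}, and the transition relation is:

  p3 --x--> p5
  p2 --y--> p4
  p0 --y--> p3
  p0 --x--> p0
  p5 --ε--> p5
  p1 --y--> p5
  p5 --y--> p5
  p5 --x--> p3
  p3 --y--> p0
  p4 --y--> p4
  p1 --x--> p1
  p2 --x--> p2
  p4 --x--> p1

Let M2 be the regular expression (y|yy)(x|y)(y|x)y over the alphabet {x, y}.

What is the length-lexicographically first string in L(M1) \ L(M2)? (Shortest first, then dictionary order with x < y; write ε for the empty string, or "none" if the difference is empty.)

ε

The empty string ε is accepted by M1 but not by M2.
Since ε is the unique shortest string, it is the required witness.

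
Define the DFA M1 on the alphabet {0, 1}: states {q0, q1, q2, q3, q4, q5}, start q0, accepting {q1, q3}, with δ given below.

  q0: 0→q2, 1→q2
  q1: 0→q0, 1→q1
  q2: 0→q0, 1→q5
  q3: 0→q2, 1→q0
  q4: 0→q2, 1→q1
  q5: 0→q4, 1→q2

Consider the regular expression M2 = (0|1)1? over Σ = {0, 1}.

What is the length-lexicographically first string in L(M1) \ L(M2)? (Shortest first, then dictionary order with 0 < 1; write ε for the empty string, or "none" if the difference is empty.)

0101

The string 0101 is accepted by M1 but not by M2.
No shorter string lies in the difference, and 0101 is the lexicographically first length-4 string in L(M1) \ L(M2).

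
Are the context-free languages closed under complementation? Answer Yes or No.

CFLs are closed under union, so if they were also closed under complement they would be closed under intersection by De Morgan (L₁ ∩ L₂ is the complement of the union of the complements). But {aⁿbⁿcᵐ} ∩ {aᵐbⁿcⁿ} = {aⁿbⁿcⁿ} is not context-free although both operands are.

No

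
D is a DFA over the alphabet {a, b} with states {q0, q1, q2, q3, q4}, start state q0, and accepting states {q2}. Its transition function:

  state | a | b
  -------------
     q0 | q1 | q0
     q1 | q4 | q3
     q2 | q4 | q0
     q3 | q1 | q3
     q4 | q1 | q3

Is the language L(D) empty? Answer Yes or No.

The states reachable from the start state are {q0, q1, q3, q4}.
None of the accepting states {q2} is reachable, so no string is accepted and L(D) = ∅.

Yes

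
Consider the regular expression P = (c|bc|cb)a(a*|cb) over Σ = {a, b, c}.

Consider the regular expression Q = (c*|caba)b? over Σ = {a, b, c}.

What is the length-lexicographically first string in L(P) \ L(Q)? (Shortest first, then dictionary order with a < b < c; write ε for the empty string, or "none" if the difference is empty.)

The string ca is accepted by P but not by Q.
No shorter string lies in the difference, and ca is the lexicographically first length-2 string in L(P) \ L(Q).

ca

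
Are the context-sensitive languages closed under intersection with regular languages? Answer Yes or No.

Every regular language is context-sensitive, and context-sensitive languages are closed under intersection (an LBA runs the DFA check and then the LBA for L on the same linear tape).
So the context-sensitive languages are closed under intersection with a regular language.

Yes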